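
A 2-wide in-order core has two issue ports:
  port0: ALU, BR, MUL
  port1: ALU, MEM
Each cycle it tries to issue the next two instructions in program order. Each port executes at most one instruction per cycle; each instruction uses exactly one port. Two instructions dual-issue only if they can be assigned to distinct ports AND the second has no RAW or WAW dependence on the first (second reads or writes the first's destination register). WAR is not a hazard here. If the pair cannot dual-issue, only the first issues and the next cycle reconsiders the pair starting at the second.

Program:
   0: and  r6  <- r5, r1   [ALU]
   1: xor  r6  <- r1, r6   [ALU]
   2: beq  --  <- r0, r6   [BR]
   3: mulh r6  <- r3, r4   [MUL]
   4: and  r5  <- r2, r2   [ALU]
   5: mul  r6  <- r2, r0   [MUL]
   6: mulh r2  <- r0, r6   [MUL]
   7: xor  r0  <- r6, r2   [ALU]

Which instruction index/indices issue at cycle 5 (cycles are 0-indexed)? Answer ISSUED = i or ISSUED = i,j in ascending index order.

0. and.ALU @i0  | RAW+WAW r6
1. xor.ALU @i1  | RAW r6
2. beq.BR @i2  | no-port BR/MUL
3. mulh.MUL and.ALU @i3&i4  | 2-wide
4. mul.MUL @i5  | no-port MUL/MUL
5. mulh.MUL @i6  | RAW r2
6. xor.ALU @i7  | tail

ISSUED = 6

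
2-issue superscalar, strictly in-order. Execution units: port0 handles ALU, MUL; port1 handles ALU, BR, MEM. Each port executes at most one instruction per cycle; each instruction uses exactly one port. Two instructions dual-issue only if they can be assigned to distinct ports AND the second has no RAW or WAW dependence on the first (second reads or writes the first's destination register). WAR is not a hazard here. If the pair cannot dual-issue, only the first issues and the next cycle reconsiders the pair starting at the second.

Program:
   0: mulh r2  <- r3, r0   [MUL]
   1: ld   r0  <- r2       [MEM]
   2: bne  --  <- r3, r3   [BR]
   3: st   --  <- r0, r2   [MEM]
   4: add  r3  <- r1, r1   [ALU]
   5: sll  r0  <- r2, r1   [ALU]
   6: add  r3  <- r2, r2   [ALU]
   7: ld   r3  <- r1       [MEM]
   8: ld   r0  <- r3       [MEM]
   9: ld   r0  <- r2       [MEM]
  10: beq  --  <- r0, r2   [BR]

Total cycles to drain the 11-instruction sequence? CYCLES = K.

  cy0 -> i0 (mulh) RAW r2
  cy1 -> i1 (ld) no-port MEM/BR
  cy2 -> i2 (bne) no-port BR/MEM
  cy3 -> i3/i4 (st;add) 2-wide
  cy4 -> i5/i6 (sll;add) 2-wide
  cy5 -> i7 (ld) no-port MEM/MEM
  cy6 -> i8 (ld) no-port MEM/MEM
  cy7 -> i9 (ld) no-port MEM/BR
  cy8 -> i10 (beq) tail

CYCLES = 9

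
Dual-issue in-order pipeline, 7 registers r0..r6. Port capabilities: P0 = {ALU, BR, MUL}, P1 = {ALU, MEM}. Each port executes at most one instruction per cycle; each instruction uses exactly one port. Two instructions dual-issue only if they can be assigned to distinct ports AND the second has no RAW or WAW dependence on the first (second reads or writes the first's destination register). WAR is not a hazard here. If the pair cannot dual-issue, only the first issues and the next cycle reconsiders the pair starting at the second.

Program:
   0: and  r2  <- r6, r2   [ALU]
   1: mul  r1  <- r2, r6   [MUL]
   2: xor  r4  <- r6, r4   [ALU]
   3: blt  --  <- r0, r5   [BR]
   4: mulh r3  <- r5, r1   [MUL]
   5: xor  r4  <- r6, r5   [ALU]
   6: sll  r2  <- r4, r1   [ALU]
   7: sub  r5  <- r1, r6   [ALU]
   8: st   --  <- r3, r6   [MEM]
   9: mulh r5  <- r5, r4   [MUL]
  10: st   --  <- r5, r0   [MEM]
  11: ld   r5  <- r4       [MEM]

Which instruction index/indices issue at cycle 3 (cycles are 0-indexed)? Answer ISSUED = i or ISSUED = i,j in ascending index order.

ISSUED = 4,5

t=0 i0:and.ALU ; RAW r2
t=1 i1/i2:mul.MUL+xor.ALU ; dual
t=2 i3:blt.BR ; no-port BR/MUL
t=3 i4/i5:mulh.MUL+xor.ALU ; dual
t=4 i6/i7:sll.ALU+sub.ALU ; dual
t=5 i8/i9:st.MEM+mulh.MUL ; dual
t=6 i10:st.MEM ; no-port MEM/MEM
t=7 i11:ld.MEM ; tail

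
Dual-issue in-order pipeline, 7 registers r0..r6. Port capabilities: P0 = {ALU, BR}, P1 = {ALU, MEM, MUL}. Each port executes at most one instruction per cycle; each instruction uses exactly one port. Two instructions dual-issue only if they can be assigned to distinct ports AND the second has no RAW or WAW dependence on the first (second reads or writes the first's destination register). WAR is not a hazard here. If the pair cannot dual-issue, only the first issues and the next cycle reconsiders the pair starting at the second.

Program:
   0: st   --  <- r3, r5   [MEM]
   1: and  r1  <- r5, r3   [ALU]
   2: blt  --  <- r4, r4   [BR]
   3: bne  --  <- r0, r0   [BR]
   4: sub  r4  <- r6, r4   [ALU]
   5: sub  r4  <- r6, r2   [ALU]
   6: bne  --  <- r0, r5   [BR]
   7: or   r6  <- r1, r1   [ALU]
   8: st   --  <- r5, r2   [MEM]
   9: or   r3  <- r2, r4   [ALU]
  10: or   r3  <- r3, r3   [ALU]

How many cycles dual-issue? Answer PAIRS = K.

c0: i0,i1 st.MEM/and.ALU  2-wide
c1: i2 blt.BR  no-port BR/BR
c2: i3,i4 bne.BR/sub.ALU  2-wide
c3: i5,i6 sub.ALU/bne.BR  2-wide
c4: i7,i8 or.ALU/st.MEM  2-wide
c5: i9 or.ALU  RAW+WAW r3
c6: i10 or.ALU  tail

PAIRS = 4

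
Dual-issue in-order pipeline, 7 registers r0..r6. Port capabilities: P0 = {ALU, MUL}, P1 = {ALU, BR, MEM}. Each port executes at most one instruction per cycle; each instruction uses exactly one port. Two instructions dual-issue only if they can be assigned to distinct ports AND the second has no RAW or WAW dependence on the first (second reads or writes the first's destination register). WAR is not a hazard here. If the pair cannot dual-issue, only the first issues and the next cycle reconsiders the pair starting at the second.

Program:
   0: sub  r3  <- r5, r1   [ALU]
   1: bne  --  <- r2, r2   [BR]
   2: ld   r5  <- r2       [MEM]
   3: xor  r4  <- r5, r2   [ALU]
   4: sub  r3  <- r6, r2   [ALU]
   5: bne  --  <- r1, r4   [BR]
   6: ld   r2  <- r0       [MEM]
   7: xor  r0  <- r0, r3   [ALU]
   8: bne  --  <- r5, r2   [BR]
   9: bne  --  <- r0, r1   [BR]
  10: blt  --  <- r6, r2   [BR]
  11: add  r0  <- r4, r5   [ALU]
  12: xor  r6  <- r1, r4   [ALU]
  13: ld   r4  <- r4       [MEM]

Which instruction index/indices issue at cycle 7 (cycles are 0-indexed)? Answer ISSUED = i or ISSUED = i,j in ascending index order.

ISSUED = 10,11

0. sub;bne @i0/i1  | pair
1. ld @i2  | RAW r5
2. xor;sub @i3/i4  | pair
3. bne @i5  | no-port BR/MEM
4. ld;xor @i6/i7  | pair
5. bne @i8  | no-port BR/BR
6. bne @i9  | no-port BR/BR
7. blt;add @i10/i11  | pair
8. xor;ld @i12/i13  | pair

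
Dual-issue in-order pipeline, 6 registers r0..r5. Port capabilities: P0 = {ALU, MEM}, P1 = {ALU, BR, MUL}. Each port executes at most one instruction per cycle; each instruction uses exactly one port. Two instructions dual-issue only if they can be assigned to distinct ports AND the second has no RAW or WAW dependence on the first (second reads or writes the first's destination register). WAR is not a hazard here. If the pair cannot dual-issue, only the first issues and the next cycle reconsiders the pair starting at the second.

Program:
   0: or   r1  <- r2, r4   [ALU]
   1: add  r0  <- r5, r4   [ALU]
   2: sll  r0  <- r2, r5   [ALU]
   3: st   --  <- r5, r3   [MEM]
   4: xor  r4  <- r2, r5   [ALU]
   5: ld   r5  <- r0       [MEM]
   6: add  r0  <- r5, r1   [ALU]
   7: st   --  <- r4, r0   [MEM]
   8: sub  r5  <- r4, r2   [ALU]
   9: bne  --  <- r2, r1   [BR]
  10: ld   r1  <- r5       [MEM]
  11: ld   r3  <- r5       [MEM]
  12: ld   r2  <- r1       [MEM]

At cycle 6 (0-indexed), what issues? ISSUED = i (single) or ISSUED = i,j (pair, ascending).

ISSUED = 11

[0] i0&i1  or+add  -- 2-wide
[1] i2&i3  sll+st  -- 2-wide
[2] i4&i5  xor+ld  -- 2-wide
[3] i6  add  -- RAW r0
[4] i7&i8  st+sub  -- 2-wide
[5] i9&i10  bne+ld  -- 2-wide
[6] i11  ld  -- no-port MEM/MEM
[7] i12  ld  -- tail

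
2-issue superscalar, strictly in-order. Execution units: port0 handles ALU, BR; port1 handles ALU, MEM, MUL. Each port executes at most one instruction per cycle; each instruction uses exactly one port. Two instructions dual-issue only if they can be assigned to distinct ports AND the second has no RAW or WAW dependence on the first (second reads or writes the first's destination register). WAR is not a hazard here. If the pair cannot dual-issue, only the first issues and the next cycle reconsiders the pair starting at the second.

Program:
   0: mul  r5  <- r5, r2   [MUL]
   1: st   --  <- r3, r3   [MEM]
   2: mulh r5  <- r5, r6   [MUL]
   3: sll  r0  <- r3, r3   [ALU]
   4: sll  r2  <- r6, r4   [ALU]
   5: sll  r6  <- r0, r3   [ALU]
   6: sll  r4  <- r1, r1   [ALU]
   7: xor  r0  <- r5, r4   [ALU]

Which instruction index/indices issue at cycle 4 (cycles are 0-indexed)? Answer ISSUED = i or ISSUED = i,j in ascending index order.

c0: i0 mul.MUL  no-port MUL/MEM
c1: i1 st.MEM  no-port MEM/MUL
c2: i2/i3 mulh.MUL/sll.ALU  2-wide
c3: i4/i5 sll.ALU/sll.ALU  2-wide
c4: i6 sll.ALU  RAW r4
c5: i7 xor.ALU  tail

ISSUED = 6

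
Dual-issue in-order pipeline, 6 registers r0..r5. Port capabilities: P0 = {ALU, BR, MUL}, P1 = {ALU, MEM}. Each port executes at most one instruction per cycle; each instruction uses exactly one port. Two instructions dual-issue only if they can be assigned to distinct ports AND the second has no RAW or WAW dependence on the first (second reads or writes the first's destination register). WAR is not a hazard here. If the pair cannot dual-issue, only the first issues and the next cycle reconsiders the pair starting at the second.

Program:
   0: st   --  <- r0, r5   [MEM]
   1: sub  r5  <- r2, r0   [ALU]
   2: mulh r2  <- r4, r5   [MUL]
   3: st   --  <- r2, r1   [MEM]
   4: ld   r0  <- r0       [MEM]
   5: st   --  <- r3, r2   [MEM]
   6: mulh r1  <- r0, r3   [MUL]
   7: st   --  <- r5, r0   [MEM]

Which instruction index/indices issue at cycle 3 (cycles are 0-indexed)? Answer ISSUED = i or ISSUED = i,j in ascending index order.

ISSUED = 4

c0: i0+i1 st.MEM sub.ALU  2-wide
c1: i2 mulh.MUL  RAW r2
c2: i3 st.MEM  no-port MEM/MEM
c3: i4 ld.MEM  no-port MEM/MEM
c4: i5+i6 st.MEM mulh.MUL  2-wide
c5: i7 st.MEM  tail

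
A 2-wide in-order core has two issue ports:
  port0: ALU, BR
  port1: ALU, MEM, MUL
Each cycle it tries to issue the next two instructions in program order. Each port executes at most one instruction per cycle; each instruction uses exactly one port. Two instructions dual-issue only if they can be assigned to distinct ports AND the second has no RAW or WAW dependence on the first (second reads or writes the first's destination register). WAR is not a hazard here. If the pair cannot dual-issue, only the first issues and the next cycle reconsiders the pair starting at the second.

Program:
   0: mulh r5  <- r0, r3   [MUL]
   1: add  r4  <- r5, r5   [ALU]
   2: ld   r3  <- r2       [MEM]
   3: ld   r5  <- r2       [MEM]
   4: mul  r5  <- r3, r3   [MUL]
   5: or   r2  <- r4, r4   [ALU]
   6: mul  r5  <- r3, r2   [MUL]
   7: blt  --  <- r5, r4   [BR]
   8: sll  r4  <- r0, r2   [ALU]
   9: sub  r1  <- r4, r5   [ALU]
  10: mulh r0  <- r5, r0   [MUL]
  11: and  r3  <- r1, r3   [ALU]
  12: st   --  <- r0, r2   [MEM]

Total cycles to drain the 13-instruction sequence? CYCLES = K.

CYCLES = 8

t=0 i0:mulh.MUL ; RAW r5
t=1 i1,i2:add.ALU;ld.MEM ; pair
t=2 i3:ld.MEM ; no-port MEM/MUL
t=3 i4,i5:mul.MUL;or.ALU ; pair
t=4 i6:mul.MUL ; RAW r5
t=5 i7,i8:blt.BR;sll.ALU ; pair
t=6 i9,i10:sub.ALU;mulh.MUL ; pair
t=7 i11,i12:and.ALU;st.MEM ; pair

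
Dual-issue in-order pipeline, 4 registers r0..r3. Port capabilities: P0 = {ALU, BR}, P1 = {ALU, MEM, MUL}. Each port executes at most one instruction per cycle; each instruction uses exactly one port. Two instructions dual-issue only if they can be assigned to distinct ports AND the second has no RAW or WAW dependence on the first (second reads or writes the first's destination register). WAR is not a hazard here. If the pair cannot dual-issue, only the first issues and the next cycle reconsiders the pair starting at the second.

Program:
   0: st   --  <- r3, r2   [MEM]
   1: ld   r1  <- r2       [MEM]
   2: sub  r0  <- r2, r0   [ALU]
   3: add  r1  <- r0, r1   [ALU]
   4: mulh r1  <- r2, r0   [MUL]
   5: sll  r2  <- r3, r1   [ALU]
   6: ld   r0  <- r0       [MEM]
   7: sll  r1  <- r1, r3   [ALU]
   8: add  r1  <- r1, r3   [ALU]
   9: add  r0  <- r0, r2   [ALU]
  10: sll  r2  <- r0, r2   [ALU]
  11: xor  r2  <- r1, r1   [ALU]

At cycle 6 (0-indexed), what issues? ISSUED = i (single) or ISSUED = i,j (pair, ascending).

  cy0 -> i0 (st.MEM) no-port MEM/MEM
  cy1 -> i1+i2 (ld.MEM;sub.ALU) dual
  cy2 -> i3 (add.ALU) WAW r1
  cy3 -> i4 (mulh.MUL) RAW r1
  cy4 -> i5+i6 (sll.ALU;ld.MEM) dual
  cy5 -> i7 (sll.ALU) RAW+WAW r1
  cy6 -> i8+i9 (add.ALU;add.ALU) dual
  cy7 -> i10 (sll.ALU) WAW r2
  cy8 -> i11 (xor.ALU) tail

ISSUED = 8,9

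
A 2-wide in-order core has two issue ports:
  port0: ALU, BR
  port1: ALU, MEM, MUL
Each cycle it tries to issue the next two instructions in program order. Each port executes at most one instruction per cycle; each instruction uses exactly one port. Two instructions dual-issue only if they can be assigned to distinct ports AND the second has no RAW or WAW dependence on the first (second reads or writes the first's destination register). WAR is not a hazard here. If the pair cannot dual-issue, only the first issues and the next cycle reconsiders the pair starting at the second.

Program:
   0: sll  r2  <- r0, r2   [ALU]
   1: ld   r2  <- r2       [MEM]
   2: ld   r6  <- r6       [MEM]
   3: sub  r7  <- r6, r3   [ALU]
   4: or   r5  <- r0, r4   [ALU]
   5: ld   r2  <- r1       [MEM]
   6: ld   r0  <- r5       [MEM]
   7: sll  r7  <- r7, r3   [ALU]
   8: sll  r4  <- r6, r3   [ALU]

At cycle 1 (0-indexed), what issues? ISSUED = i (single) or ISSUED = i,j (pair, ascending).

ISSUED = 1

[0] i0  sll  -- RAW+WAW r2
[1] i1  ld  -- no-port MEM/MEM
[2] i2  ld  -- RAW r6
[3] i3,i4  sub/or  -- dual
[4] i5  ld  -- no-port MEM/MEM
[5] i6,i7  ld/sll  -- dual
[6] i8  sll  -- tail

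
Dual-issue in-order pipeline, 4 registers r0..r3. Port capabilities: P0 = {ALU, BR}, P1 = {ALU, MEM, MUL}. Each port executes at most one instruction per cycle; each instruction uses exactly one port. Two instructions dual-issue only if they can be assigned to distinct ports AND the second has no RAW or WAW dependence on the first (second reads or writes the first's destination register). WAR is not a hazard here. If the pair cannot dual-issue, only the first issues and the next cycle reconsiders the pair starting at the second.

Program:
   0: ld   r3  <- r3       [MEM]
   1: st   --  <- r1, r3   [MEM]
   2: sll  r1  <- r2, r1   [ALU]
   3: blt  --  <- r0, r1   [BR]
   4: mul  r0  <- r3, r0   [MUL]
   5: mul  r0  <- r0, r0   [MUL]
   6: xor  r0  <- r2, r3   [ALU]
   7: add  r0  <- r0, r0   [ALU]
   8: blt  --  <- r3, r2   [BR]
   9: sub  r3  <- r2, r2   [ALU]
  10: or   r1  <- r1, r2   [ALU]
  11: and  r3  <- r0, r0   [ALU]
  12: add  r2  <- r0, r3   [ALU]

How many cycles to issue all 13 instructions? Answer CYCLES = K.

CYCLES = 9

  cy0 -> i0 (ld.MEM) no-port MEM/MEM
  cy1 -> i1&i2 (st.MEM/sll.ALU) 2-wide
  cy2 -> i3&i4 (blt.BR/mul.MUL) 2-wide
  cy3 -> i5 (mul.MUL) WAW r0
  cy4 -> i6 (xor.ALU) RAW+WAW r0
  cy5 -> i7&i8 (add.ALU/blt.BR) 2-wide
  cy6 -> i9&i10 (sub.ALU/or.ALU) 2-wide
  cy7 -> i11 (and.ALU) RAW r3
  cy8 -> i12 (add.ALU) tail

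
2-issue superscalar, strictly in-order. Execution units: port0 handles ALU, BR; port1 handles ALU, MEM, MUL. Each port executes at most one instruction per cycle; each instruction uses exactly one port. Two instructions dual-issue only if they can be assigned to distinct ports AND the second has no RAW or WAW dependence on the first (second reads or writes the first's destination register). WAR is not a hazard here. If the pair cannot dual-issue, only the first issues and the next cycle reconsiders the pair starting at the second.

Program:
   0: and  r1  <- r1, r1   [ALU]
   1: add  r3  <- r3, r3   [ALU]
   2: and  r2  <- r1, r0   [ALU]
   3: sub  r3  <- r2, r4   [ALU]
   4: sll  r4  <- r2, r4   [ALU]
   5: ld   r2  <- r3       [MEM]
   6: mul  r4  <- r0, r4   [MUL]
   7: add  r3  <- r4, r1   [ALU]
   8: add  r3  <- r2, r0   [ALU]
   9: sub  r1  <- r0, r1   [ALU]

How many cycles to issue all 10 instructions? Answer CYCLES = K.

[0] i0,i1  and+add  -- dual
[1] i2  and  -- RAW r2
[2] i3,i4  sub+sll  -- dual
[3] i5  ld  -- no-port MEM/MUL
[4] i6  mul  -- RAW r4
[5] i7  add  -- WAW r3
[6] i8,i9  add+sub  -- dual

CYCLES = 7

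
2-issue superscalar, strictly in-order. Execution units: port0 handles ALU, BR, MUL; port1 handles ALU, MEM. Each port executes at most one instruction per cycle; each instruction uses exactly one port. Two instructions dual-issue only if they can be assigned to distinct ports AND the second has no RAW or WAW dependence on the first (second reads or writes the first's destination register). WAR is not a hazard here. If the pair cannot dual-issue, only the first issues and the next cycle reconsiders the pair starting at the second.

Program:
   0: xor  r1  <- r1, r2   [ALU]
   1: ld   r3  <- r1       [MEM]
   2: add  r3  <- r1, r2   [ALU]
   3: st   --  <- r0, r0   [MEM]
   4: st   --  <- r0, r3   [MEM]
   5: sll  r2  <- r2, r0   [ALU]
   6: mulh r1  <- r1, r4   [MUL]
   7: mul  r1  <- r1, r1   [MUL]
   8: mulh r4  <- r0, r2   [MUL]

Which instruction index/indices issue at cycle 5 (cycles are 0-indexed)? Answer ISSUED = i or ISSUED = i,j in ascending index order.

t=0 i0:xor.ALU ; RAW r1
t=1 i1:ld.MEM ; WAW r3
t=2 i2/i3:add.ALU st.MEM ; dual
t=3 i4/i5:st.MEM sll.ALU ; dual
t=4 i6:mulh.MUL ; no-port MUL/MUL
t=5 i7:mul.MUL ; no-port MUL/MUL
t=6 i8:mulh.MUL ; tail

ISSUED = 7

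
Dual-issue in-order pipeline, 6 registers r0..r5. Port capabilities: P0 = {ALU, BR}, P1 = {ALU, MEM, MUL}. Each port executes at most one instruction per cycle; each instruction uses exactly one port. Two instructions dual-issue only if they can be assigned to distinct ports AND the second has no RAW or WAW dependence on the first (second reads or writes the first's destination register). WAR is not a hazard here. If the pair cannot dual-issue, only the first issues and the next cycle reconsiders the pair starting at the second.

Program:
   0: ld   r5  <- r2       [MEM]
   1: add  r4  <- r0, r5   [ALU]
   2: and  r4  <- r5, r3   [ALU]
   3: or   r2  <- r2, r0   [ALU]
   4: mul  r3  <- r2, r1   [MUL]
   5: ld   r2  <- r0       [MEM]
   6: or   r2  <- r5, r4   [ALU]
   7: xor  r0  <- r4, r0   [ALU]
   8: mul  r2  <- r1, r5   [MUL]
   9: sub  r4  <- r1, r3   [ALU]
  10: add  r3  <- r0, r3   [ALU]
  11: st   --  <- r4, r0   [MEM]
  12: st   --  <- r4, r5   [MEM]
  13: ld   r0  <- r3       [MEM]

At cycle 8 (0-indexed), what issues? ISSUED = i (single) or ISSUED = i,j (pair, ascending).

ISSUED = 12

#0 head=0: ld.MEM i0 RAW r5
#1 head=1: add.ALU i1 WAW r4
#2 head=2: and.ALU;or.ALU i2+i3 2-wide
#3 head=4: mul.MUL i4 no-port MUL/MEM
#4 head=5: ld.MEM i5 WAW r2
#5 head=6: or.ALU;xor.ALU i6+i7 2-wide
#6 head=8: mul.MUL;sub.ALU i8+i9 2-wide
#7 head=10: add.ALU;st.MEM i10+i11 2-wide
#8 head=12: st.MEM i12 no-port MEM/MEM
#9 head=13: ld.MEM i13 tail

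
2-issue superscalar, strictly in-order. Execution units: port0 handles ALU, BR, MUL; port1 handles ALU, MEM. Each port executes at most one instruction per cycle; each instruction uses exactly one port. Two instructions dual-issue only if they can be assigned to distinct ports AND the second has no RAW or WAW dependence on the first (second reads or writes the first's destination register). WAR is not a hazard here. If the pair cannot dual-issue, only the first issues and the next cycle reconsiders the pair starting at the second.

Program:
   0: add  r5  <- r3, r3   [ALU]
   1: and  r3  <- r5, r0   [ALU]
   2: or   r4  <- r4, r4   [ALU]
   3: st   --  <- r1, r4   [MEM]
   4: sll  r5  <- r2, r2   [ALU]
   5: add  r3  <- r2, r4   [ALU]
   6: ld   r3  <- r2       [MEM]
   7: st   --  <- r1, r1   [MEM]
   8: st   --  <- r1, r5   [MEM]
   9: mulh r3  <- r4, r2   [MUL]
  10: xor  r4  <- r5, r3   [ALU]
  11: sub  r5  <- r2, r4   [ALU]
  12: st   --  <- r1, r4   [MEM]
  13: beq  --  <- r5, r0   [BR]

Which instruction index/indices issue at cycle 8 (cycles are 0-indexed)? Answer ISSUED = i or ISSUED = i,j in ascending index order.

ISSUED = 11,12

[0] i0  add  -- RAW r5
[1] i1+i2  and+or  -- dual
[2] i3+i4  st+sll  -- dual
[3] i5  add  -- WAW r3
[4] i6  ld  -- no-port MEM/MEM
[5] i7  st  -- no-port MEM/MEM
[6] i8+i9  st+mulh  -- dual
[7] i10  xor  -- RAW r4
[8] i11+i12  sub+st  -- dual
[9] i13  beq  -- tail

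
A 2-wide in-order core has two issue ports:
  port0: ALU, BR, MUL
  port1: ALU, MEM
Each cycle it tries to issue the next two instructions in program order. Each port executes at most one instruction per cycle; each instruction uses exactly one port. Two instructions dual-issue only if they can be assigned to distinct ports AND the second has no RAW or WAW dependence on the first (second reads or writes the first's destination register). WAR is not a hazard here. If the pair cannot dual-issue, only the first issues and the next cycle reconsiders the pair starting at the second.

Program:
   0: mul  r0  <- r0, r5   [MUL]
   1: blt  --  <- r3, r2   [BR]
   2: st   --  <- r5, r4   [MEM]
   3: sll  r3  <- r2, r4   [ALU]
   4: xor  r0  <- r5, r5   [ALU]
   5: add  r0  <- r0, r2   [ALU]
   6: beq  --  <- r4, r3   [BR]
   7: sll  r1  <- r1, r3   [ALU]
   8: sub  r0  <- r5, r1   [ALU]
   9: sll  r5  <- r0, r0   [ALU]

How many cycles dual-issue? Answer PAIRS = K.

PAIRS = 3

#0 head=0: mul.MUL i0 no-port MUL/BR
#1 head=1: blt.BR+st.MEM i1/i2 dual
#2 head=3: sll.ALU+xor.ALU i3/i4 dual
#3 head=5: add.ALU+beq.BR i5/i6 dual
#4 head=7: sll.ALU i7 RAW r1
#5 head=8: sub.ALU i8 RAW r0
#6 head=9: sll.ALU i9 tail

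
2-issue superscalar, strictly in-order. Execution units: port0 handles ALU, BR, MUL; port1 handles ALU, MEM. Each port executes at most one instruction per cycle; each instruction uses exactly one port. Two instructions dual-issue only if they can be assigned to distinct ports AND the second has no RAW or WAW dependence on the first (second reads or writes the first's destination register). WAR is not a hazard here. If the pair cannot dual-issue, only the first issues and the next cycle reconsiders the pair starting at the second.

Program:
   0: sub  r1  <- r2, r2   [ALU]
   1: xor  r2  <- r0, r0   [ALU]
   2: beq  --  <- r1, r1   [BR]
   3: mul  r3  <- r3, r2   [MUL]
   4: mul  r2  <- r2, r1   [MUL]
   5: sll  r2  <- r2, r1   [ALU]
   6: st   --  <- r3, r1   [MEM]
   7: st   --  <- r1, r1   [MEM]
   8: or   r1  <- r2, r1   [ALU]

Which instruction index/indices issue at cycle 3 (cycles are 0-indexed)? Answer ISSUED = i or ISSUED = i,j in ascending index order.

t=0 i0,i1:sub.ALU;xor.ALU ; 2-wide
t=1 i2:beq.BR ; no-port BR/MUL
t=2 i3:mul.MUL ; no-port MUL/MUL
t=3 i4:mul.MUL ; RAW+WAW r2
t=4 i5,i6:sll.ALU;st.MEM ; 2-wide
t=5 i7,i8:st.MEM;or.ALU ; 2-wide

ISSUED = 4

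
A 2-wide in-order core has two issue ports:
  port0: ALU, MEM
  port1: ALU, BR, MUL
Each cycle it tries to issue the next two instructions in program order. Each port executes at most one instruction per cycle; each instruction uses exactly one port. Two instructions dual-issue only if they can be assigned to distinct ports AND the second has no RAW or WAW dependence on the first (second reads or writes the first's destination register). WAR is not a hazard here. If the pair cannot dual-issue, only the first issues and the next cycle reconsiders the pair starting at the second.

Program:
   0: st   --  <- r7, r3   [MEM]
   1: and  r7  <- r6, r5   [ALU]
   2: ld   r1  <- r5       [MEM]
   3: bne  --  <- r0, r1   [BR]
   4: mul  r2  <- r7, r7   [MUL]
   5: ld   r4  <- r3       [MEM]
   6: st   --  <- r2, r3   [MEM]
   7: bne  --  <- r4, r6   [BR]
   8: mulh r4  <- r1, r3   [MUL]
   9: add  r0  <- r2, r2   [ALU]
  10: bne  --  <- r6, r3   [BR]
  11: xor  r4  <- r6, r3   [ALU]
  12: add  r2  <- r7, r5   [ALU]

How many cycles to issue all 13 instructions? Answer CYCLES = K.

  cy0 -> i0+i1 (st+and) 2-wide
  cy1 -> i2 (ld) RAW r1
  cy2 -> i3 (bne) no-port BR/MUL
  cy3 -> i4+i5 (mul+ld) 2-wide
  cy4 -> i6+i7 (st+bne) 2-wide
  cy5 -> i8+i9 (mulh+add) 2-wide
  cy6 -> i10+i11 (bne+xor) 2-wide
  cy7 -> i12 (add) tail

CYCLES = 8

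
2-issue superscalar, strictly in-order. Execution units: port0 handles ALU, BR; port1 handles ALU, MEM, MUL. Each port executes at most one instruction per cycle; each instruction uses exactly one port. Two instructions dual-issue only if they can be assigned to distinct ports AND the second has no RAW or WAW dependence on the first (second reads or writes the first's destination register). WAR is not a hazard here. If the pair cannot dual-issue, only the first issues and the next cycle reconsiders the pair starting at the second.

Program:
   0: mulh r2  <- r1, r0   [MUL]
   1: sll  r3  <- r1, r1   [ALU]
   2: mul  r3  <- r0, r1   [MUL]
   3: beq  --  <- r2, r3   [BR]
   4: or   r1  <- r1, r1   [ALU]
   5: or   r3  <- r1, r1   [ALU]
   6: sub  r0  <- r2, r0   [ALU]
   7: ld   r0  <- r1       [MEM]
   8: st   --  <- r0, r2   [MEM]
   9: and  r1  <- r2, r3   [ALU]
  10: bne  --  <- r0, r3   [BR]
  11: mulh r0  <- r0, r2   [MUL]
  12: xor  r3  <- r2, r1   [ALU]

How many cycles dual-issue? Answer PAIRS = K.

[0] i0,i1  mulh+sll  -- pair
[1] i2  mul  -- RAW r3
[2] i3,i4  beq+or  -- pair
[3] i5,i6  or+sub  -- pair
[4] i7  ld  -- no-port MEM/MEM
[5] i8,i9  st+and  -- pair
[6] i10,i11  bne+mulh  -- pair
[7] i12  xor  -- tail

PAIRS = 5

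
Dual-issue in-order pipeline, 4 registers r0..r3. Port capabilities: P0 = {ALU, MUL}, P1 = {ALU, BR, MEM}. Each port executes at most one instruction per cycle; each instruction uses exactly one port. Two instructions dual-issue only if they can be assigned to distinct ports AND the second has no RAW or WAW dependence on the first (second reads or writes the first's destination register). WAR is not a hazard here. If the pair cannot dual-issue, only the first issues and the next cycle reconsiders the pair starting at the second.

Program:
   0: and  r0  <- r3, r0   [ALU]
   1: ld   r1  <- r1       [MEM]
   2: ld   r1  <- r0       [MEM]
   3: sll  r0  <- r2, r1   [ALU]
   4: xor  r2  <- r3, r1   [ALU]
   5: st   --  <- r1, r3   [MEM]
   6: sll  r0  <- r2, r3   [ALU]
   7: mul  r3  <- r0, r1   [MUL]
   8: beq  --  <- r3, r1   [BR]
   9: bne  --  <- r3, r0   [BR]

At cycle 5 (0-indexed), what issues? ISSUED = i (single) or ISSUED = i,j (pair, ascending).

c0: i0+i1 and ld  2-wide
c1: i2 ld  RAW r1
c2: i3+i4 sll xor  2-wide
c3: i5+i6 st sll  2-wide
c4: i7 mul  RAW r3
c5: i8 beq  no-port BR/BR
c6: i9 bne  tail

ISSUED = 8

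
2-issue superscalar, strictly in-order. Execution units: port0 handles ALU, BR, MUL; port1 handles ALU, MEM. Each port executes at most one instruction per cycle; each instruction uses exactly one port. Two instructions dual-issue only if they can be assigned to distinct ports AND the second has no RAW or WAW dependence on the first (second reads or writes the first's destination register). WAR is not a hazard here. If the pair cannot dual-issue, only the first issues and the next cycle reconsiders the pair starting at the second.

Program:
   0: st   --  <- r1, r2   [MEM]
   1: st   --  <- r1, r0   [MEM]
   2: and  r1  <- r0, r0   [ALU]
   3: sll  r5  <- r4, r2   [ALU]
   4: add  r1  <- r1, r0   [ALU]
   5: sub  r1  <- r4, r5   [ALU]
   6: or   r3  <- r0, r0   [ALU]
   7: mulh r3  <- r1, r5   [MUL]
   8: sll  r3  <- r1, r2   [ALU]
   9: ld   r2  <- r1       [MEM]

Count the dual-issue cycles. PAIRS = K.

PAIRS = 4

t=0 i0:st ; no-port MEM/MEM
t=1 i1&i2:st;and ; pair
t=2 i3&i4:sll;add ; pair
t=3 i5&i6:sub;or ; pair
t=4 i7:mulh ; WAW r3
t=5 i8&i9:sll;ld ; pair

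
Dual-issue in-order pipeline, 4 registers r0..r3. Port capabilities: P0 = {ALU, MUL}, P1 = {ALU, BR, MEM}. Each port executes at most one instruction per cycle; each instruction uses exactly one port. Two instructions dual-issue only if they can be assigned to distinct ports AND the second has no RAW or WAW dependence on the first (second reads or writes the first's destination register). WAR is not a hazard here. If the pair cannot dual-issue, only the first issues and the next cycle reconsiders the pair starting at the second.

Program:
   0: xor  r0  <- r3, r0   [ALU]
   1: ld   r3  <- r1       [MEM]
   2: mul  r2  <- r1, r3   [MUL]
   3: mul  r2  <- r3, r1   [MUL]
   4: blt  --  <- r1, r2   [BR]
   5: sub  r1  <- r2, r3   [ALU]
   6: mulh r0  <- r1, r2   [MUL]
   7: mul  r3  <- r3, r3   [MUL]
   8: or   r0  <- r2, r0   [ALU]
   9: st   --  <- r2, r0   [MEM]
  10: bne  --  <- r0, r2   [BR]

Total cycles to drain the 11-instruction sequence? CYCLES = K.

CYCLES = 8

  cy0 -> i0/i1 (xor/ld) dual
  cy1 -> i2 (mul) no-port MUL/MUL
  cy2 -> i3 (mul) RAW r2
  cy3 -> i4/i5 (blt/sub) dual
  cy4 -> i6 (mulh) no-port MUL/MUL
  cy5 -> i7/i8 (mul/or) dual
  cy6 -> i9 (st) no-port MEM/BR
  cy7 -> i10 (bne) tail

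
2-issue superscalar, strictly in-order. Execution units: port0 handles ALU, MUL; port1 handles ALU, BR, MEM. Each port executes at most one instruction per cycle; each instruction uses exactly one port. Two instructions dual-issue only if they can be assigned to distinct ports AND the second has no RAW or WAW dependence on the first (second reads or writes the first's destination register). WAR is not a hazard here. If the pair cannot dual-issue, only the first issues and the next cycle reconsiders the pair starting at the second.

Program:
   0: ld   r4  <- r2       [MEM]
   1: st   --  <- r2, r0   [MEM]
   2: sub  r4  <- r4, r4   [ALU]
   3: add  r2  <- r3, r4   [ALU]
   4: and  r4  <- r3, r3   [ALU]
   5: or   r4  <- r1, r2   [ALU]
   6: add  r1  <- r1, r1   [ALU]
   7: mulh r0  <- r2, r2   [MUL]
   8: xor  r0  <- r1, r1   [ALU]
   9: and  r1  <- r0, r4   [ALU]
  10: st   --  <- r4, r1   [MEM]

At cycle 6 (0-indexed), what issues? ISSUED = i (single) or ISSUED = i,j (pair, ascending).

0. ld @i0  | no-port MEM/MEM
1. st;sub @i1/i2  | 2-wide
2. add;and @i3/i4  | 2-wide
3. or;add @i5/i6  | 2-wide
4. mulh @i7  | WAW r0
5. xor @i8  | RAW r0
6. and @i9  | RAW r1
7. st @i10  | tail

ISSUED = 9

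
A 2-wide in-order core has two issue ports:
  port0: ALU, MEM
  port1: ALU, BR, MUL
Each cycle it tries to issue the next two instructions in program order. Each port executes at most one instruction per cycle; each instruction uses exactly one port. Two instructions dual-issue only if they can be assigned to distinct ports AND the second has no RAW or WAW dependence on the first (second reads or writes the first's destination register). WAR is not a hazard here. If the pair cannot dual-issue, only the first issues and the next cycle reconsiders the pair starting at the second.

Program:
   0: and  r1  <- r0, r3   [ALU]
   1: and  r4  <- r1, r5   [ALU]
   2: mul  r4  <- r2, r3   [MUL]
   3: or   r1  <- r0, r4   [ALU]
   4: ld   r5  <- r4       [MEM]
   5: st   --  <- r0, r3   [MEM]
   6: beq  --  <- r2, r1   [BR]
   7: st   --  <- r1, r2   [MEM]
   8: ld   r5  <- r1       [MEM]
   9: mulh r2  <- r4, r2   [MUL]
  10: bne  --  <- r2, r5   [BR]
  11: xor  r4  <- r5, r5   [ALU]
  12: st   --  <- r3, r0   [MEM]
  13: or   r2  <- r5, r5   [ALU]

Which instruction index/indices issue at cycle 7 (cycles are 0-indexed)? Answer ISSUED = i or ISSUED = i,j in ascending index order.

ISSUED = 10,11

t=0 i0:and ; RAW r1
t=1 i1:and ; WAW r4
t=2 i2:mul ; RAW r4
t=3 i3,i4:or;ld ; pair
t=4 i5,i6:st;beq ; pair
t=5 i7:st ; no-port MEM/MEM
t=6 i8,i9:ld;mulh ; pair
t=7 i10,i11:bne;xor ; pair
t=8 i12,i13:st;or ; pair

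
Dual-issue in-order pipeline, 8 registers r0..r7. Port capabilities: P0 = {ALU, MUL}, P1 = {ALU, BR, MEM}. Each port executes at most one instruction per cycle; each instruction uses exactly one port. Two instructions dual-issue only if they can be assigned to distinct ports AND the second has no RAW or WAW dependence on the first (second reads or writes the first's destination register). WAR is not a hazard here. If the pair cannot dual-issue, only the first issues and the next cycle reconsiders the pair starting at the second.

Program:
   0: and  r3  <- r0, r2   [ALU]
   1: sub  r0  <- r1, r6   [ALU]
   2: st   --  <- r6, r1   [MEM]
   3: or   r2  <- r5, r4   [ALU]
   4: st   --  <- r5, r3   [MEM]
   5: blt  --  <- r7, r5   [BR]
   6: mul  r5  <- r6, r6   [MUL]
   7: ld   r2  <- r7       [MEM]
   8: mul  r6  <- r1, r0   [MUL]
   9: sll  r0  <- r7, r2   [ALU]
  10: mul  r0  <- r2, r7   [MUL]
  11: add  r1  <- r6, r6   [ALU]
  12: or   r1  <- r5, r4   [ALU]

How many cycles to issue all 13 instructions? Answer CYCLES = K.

CYCLES = 8

#0 head=0: and;sub i0+i1 dual
#1 head=2: st;or i2+i3 dual
#2 head=4: st i4 no-port MEM/BR
#3 head=5: blt;mul i5+i6 dual
#4 head=7: ld;mul i7+i8 dual
#5 head=9: sll i9 WAW r0
#6 head=10: mul;add i10+i11 dual
#7 head=12: or i12 tail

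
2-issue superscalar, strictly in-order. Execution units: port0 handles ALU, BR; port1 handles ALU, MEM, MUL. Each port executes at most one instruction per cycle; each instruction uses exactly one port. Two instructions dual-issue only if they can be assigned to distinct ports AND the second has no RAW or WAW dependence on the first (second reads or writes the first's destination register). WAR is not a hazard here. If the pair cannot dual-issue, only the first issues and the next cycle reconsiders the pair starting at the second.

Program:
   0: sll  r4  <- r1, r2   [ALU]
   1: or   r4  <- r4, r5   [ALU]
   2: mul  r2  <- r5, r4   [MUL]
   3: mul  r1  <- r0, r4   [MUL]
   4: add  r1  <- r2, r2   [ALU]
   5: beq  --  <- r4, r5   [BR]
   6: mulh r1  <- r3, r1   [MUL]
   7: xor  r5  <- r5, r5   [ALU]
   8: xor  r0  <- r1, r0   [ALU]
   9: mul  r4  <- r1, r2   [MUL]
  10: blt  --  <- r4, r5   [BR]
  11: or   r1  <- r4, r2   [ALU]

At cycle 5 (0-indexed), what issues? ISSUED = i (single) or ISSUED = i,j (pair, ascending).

c0: i0 sll  RAW+WAW r4
c1: i1 or  RAW r4
c2: i2 mul  no-port MUL/MUL
c3: i3 mul  WAW r1
c4: i4&i5 add beq  pair
c5: i6&i7 mulh xor  pair
c6: i8&i9 xor mul  pair
c7: i10&i11 blt or  pair

ISSUED = 6,7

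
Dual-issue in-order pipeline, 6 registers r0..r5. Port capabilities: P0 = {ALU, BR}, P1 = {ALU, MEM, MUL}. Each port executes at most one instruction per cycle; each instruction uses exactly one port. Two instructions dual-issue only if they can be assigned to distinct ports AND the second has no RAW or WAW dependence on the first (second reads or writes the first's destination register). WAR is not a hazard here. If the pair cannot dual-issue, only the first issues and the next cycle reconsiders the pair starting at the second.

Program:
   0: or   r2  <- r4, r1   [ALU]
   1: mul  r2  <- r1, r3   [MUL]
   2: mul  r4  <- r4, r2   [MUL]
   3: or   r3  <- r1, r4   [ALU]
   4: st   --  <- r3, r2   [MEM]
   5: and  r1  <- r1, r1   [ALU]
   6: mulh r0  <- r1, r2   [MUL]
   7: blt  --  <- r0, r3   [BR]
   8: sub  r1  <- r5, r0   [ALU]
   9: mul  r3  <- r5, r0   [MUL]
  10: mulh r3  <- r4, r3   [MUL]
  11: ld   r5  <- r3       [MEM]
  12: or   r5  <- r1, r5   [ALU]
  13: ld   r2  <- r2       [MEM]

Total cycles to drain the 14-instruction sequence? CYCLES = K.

CYCLES = 11

  cy0 -> i0 (or.ALU) WAW r2
  cy1 -> i1 (mul.MUL) no-port MUL/MUL
  cy2 -> i2 (mul.MUL) RAW r4
  cy3 -> i3 (or.ALU) RAW r3
  cy4 -> i4&i5 (st.MEM/and.ALU) pair
  cy5 -> i6 (mulh.MUL) RAW r0
  cy6 -> i7&i8 (blt.BR/sub.ALU) pair
  cy7 -> i9 (mul.MUL) no-port MUL/MUL
  cy8 -> i10 (mulh.MUL) no-port MUL/MEM
  cy9 -> i11 (ld.MEM) RAW+WAW r5
  cy10 -> i12&i13 (or.ALU/ld.MEM) pair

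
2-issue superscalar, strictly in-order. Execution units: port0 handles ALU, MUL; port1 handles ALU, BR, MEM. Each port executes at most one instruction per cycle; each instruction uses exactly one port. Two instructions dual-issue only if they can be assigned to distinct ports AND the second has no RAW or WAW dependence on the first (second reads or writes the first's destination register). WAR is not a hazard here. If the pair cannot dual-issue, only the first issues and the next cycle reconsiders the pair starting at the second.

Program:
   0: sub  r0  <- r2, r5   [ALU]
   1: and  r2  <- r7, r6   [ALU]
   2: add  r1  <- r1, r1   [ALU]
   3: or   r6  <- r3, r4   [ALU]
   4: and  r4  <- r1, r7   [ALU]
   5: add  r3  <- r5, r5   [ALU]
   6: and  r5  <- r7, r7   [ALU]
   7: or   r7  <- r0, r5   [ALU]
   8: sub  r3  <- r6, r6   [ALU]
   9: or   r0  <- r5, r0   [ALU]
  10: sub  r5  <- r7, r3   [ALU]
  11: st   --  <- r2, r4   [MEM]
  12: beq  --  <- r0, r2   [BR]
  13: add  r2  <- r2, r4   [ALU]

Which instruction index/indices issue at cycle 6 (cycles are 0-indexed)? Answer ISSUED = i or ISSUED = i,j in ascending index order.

  cy0 -> i0,i1 (sub.ALU+and.ALU) pair
  cy1 -> i2,i3 (add.ALU+or.ALU) pair
  cy2 -> i4,i5 (and.ALU+add.ALU) pair
  cy3 -> i6 (and.ALU) RAW r5
  cy4 -> i7,i8 (or.ALU+sub.ALU) pair
  cy5 -> i9,i10 (or.ALU+sub.ALU) pair
  cy6 -> i11 (st.MEM) no-port MEM/BR
  cy7 -> i12,i13 (beq.BR+add.ALU) pair

ISSUED = 11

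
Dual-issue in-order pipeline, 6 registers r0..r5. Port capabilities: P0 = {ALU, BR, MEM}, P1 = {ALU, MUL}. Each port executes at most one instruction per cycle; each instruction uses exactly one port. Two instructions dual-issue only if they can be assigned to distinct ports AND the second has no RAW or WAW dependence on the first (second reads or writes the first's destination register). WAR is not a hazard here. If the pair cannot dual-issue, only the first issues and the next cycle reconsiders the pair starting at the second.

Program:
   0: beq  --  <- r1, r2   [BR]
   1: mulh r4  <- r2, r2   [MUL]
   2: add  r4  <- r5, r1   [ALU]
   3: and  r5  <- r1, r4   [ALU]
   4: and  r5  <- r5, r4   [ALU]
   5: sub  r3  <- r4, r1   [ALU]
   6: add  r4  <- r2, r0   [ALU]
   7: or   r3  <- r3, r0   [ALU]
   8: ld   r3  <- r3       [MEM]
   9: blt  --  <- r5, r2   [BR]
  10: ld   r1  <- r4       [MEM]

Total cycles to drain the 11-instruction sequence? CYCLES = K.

0. beq;mulh @i0,i1  | dual
1. add @i2  | RAW r4
2. and @i3  | RAW+WAW r5
3. and;sub @i4,i5  | dual
4. add;or @i6,i7  | dual
5. ld @i8  | no-port MEM/BR
6. blt @i9  | no-port BR/MEM
7. ld @i10  | tail

CYCLES = 8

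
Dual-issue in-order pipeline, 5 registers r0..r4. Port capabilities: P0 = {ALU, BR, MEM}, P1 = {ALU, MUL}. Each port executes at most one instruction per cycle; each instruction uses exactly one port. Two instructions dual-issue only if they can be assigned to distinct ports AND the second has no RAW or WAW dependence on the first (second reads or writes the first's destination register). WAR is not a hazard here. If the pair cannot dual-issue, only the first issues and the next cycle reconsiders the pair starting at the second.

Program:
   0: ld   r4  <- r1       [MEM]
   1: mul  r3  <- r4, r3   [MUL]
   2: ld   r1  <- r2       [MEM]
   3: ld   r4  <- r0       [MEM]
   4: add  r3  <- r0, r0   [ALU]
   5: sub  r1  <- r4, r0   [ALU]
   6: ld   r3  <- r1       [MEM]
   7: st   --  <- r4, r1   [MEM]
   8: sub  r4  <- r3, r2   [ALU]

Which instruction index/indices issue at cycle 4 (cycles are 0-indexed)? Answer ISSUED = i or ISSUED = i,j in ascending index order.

ISSUED = 6

c0: i0 ld.MEM  RAW r4
c1: i1,i2 mul.MUL/ld.MEM  dual
c2: i3,i4 ld.MEM/add.ALU  dual
c3: i5 sub.ALU  RAW r1
c4: i6 ld.MEM  no-port MEM/MEM
c5: i7,i8 st.MEM/sub.ALU  dual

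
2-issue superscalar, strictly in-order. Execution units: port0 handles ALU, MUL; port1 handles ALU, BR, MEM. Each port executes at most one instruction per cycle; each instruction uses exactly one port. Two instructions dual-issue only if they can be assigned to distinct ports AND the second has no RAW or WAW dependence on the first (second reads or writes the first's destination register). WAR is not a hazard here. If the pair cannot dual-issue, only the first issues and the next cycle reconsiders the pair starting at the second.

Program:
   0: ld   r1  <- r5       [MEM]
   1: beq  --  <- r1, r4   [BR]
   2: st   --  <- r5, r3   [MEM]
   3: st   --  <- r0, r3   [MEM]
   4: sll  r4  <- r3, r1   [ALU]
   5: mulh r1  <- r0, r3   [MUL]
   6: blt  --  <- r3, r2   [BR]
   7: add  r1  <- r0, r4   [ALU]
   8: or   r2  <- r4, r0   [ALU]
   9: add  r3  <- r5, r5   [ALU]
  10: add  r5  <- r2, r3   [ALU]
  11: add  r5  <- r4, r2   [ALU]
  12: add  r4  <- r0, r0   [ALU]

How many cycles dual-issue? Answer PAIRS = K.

PAIRS = 4

#0 head=0: ld i0 no-port MEM/BR
#1 head=1: beq i1 no-port BR/MEM
#2 head=2: st i2 no-port MEM/MEM
#3 head=3: st/sll i3/i4 2-wide
#4 head=5: mulh/blt i5/i6 2-wide
#5 head=7: add/or i7/i8 2-wide
#6 head=9: add i9 RAW r3
#7 head=10: add i10 WAW r5
#8 head=11: add/add i11/i12 2-wide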